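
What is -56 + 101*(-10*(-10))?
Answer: 10044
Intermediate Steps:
-56 + 101*(-10*(-10)) = -56 + 101*100 = -56 + 10100 = 10044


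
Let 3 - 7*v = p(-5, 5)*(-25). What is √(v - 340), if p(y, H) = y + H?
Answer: I*√16639/7 ≈ 18.427*I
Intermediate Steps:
p(y, H) = H + y
v = 3/7 (v = 3/7 - (5 - 5)*(-25)/7 = 3/7 - 0*(-25) = 3/7 - ⅐*0 = 3/7 + 0 = 3/7 ≈ 0.42857)
√(v - 340) = √(3/7 - 340) = √(-2377/7) = I*√16639/7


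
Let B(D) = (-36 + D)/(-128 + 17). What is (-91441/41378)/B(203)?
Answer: 10149951/6910126 ≈ 1.4689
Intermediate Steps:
B(D) = 12/37 - D/111 (B(D) = (-36 + D)/(-111) = (-36 + D)*(-1/111) = 12/37 - D/111)
(-91441/41378)/B(203) = (-91441/41378)/(12/37 - 1/111*203) = (-91441*1/41378)/(12/37 - 203/111) = -91441/(41378*(-167/111)) = -91441/41378*(-111/167) = 10149951/6910126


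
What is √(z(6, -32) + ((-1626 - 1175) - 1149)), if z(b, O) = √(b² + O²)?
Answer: √(-3950 + 2*√265) ≈ 62.589*I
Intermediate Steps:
z(b, O) = √(O² + b²)
√(z(6, -32) + ((-1626 - 1175) - 1149)) = √(√((-32)² + 6²) + ((-1626 - 1175) - 1149)) = √(√(1024 + 36) + (-2801 - 1149)) = √(√1060 - 3950) = √(2*√265 - 3950) = √(-3950 + 2*√265)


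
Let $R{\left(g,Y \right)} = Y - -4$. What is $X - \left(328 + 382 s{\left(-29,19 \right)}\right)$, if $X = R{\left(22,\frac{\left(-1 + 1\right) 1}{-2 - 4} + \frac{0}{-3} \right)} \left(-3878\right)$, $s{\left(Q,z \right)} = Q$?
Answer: $-4762$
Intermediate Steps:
$R{\left(g,Y \right)} = 4 + Y$ ($R{\left(g,Y \right)} = Y + 4 = 4 + Y$)
$X = -15512$ ($X = \left(4 + \left(\frac{\left(-1 + 1\right) 1}{-2 - 4} + \frac{0}{-3}\right)\right) \left(-3878\right) = \left(4 + \left(\frac{0 \cdot 1}{-6} + 0 \left(- \frac{1}{3}\right)\right)\right) \left(-3878\right) = \left(4 + \left(0 \left(- \frac{1}{6}\right) + 0\right)\right) \left(-3878\right) = \left(4 + \left(0 + 0\right)\right) \left(-3878\right) = \left(4 + 0\right) \left(-3878\right) = 4 \left(-3878\right) = -15512$)
$X - \left(328 + 382 s{\left(-29,19 \right)}\right) = -15512 - -10750 = -15512 + \left(11078 - 328\right) = -15512 + 10750 = -4762$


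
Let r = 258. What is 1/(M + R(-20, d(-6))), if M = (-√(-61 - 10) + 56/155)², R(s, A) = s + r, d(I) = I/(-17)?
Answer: 24025*I/(17360*√71 + 4015311*I) ≈ 0.0059754 + 0.00021768*I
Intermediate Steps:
d(I) = -I/17 (d(I) = I*(-1/17) = -I/17)
R(s, A) = 258 + s (R(s, A) = s + 258 = 258 + s)
M = (56/155 - I*√71)² (M = (-√(-71) + 56*(1/155))² = (-I*√71 + 56/155)² = (56/155 - I*√71)² ≈ -70.87 - 6.0886*I)
1/(M + R(-20, d(-6))) = 1/((56 - 155*I*√71)²/24025 + (258 - 20)) = 1/((56 - 155*I*√71)²/24025 + 238) = 1/(238 + (56 - 155*I*√71)²/24025)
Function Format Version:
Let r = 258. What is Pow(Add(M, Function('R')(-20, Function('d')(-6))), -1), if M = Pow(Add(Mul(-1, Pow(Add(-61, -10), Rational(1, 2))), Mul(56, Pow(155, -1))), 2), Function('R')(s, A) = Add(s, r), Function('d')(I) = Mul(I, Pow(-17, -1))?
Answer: Mul(24025, I, Pow(Add(Mul(17360, Pow(71, Rational(1, 2))), Mul(4015311, I)), -1)) ≈ Add(0.0059754, Mul(0.00021768, I))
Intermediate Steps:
Function('d')(I) = Mul(Rational(-1, 17), I) (Function('d')(I) = Mul(I, Rational(-1, 17)) = Mul(Rational(-1, 17), I))
Function('R')(s, A) = Add(258, s) (Function('R')(s, A) = Add(s, 258) = Add(258, s))
M = Pow(Add(Rational(56, 155), Mul(-1, I, Pow(71, Rational(1, 2)))), 2) (M = Pow(Add(Mul(-1, Pow(-71, Rational(1, 2))), Mul(56, Rational(1, 155))), 2) = Pow(Add(Mul(-1, Mul(I, Pow(71, Rational(1, 2)))), Rational(56, 155)), 2) = Pow(Add(Mul(-1, I, Pow(71, Rational(1, 2))), Rational(56, 155)), 2) = Pow(Add(Rational(56, 155), Mul(-1, I, Pow(71, Rational(1, 2)))), 2) ≈ Add(-70.870, Mul(-6.0886, I)))
Pow(Add(M, Function('R')(-20, Function('d')(-6))), -1) = Pow(Add(Mul(Rational(1, 24025), Pow(Add(56, Mul(-155, I, Pow(71, Rational(1, 2)))), 2)), Add(258, -20)), -1) = Pow(Add(Mul(Rational(1, 24025), Pow(Add(56, Mul(-155, I, Pow(71, Rational(1, 2)))), 2)), 238), -1) = Pow(Add(238, Mul(Rational(1, 24025), Pow(Add(56, Mul(-155, I, Pow(71, Rational(1, 2)))), 2))), -1)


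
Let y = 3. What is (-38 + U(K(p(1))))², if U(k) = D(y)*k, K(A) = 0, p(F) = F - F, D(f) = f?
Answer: 1444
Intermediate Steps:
p(F) = 0
U(k) = 3*k
(-38 + U(K(p(1))))² = (-38 + 3*0)² = (-38 + 0)² = (-38)² = 1444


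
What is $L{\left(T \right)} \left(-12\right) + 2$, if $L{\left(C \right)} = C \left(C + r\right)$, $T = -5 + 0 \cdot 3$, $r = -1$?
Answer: $-358$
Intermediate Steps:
$T = -5$ ($T = -5 + 0 = -5$)
$L{\left(C \right)} = C \left(-1 + C\right)$ ($L{\left(C \right)} = C \left(C - 1\right) = C \left(-1 + C\right)$)
$L{\left(T \right)} \left(-12\right) + 2 = - 5 \left(-1 - 5\right) \left(-12\right) + 2 = \left(-5\right) \left(-6\right) \left(-12\right) + 2 = 30 \left(-12\right) + 2 = -360 + 2 = -358$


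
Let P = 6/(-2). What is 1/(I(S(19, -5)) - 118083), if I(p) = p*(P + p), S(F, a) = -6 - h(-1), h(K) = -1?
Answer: -1/118043 ≈ -8.4715e-6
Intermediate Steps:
S(F, a) = -5 (S(F, a) = -6 - 1*(-1) = -6 + 1 = -5)
P = -3 (P = 6*(-½) = -3)
I(p) = p*(-3 + p)
1/(I(S(19, -5)) - 118083) = 1/(-5*(-3 - 5) - 118083) = 1/(-5*(-8) - 118083) = 1/(40 - 118083) = 1/(-118043) = -1/118043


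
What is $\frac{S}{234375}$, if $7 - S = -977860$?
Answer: $\frac{977867}{234375} \approx 4.1722$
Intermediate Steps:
$S = 977867$ ($S = 7 - -977860 = 7 + 977860 = 977867$)
$\frac{S}{234375} = \frac{977867}{234375}$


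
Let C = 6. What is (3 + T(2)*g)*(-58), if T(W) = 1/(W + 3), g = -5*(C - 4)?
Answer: -58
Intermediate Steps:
g = -10 (g = -5*(6 - 4) = -5*2 = -10)
T(W) = 1/(3 + W)
(3 + T(2)*g)*(-58) = (3 - 10/(3 + 2))*(-58) = (3 - 10/5)*(-58) = (3 + (1/5)*(-10))*(-58) = (3 - 2)*(-58) = 1*(-58) = -58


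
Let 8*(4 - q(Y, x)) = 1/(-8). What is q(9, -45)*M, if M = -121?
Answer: -31097/64 ≈ -485.89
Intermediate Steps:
q(Y, x) = 257/64 (q(Y, x) = 4 - ⅛/(-8) = 4 - ⅛*(-⅛) = 4 + 1/64 = 257/64)
q(9, -45)*M = (257/64)*(-121) = -31097/64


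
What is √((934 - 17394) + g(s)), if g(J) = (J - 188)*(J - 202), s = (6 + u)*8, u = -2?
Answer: 2*√2515 ≈ 100.30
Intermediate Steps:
s = 32 (s = (6 - 2)*8 = 4*8 = 32)
g(J) = (-202 + J)*(-188 + J) (g(J) = (-188 + J)*(-202 + J) = (-202 + J)*(-188 + J))
√((934 - 17394) + g(s)) = √((934 - 17394) + (37976 + 32² - 390*32)) = √(-16460 + (37976 + 1024 - 12480)) = √(-16460 + 26520) = √10060 = 2*√2515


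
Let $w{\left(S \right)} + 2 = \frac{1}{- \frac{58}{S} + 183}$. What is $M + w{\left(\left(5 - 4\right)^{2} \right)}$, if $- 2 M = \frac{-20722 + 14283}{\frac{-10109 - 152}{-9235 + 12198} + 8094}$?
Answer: $- \frac{9553341353}{5993065250} \approx -1.5941$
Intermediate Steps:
$M = \frac{19078757}{47944522}$ ($M = - \frac{\left(-20722 + 14283\right) \frac{1}{\frac{-10109 - 152}{-9235 + 12198} + 8094}}{2} = - \frac{\left(-6439\right) \frac{1}{- \frac{10261}{2963} + 8094}}{2} = - \frac{\left(-6439\right) \frac{1}{\frac{23972261}{2963}}}{2} = - \frac{\left(-6439\right) \frac{2963}{23972261}}{2} = \left(- \frac{1}{2}\right) \left(- \frac{19078757}{23972261}\right) = \frac{19078757}{47944522} \approx 0.39793$)
$w{\left(S \right)} = -2 + \frac{1}{183 - \frac{58}{S}}$ ($w{\left(S \right)} = -2 + \frac{1}{- \frac{58}{S} + 183} = -2 + \frac{1}{183 - \frac{58}{S}}$)
$M + w{\left(\left(5 - 4\right)^{2} \right)} = \frac{19078757}{47944522} + \frac{116 - 365 \left(5 - 4\right)^{2}}{-58 + 183 \left(5 - 4\right)^{2}} = \frac{19078757}{47944522} + \frac{116 - 365 \cdot 1^{2}}{-58 + 183 \cdot 1^{2}} = \frac{19078757}{47944522} + \frac{116 - 365}{-58 + 183 \cdot 1} = \frac{19078757}{47944522} + \frac{116 - 365}{-58 + 183} = \frac{19078757}{47944522} + \frac{1}{125} \left(-249\right) = \frac{19078757}{47944522} - \frac{249}{125} = - \frac{9553341353}{5993065250}$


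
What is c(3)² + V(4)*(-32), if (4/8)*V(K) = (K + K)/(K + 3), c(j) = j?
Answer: -449/7 ≈ -64.143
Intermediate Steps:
V(K) = 4*K/(3 + K) (V(K) = 2*((K + K)/(K + 3)) = 2*((2*K)/(3 + K)) = 2*(2*K/(3 + K)) = 4*K/(3 + K))
c(3)² + V(4)*(-32) = 3² + (4*4/(3 + 4))*(-32) = 9 + (4*4/7)*(-32) = 9 + (4*4*(⅐))*(-32) = 9 + (16/7)*(-32) = 9 - 512/7 = -449/7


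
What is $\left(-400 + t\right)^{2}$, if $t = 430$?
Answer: $900$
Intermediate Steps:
$\left(-400 + t\right)^{2} = \left(-400 + 430\right)^{2} = 30^{2} = 900$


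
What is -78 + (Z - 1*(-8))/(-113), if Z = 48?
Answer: -8870/113 ≈ -78.496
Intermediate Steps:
-78 + (Z - 1*(-8))/(-113) = -78 + (48 - 1*(-8))/(-113) = -78 - (48 + 8)/113 = -78 - 1/113*56 = -78 - 56/113 = -8870/113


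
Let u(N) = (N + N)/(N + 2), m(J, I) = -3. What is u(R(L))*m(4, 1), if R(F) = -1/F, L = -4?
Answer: -⅔ ≈ -0.66667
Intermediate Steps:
u(N) = 2*N/(2 + N) (u(N) = (2*N)/(2 + N) = 2*N/(2 + N))
u(R(L))*m(4, 1) = (2*(-1/(-4))/(2 - 1/(-4)))*(-3) = (2*(-1*(-¼))/(2 - 1*(-¼)))*(-3) = (2*(¼)/(2 + ¼))*(-3) = (2*(¼)/(9/4))*(-3) = (2*(¼)*(4/9))*(-3) = (2/9)*(-3) = -⅔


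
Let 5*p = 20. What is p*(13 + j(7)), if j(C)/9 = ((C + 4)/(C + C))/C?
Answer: 2746/49 ≈ 56.041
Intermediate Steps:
j(C) = 9*(4 + C)/(2*C²) (j(C) = 9*(((C + 4)/(C + C))/C) = 9*(((4 + C)/((2*C)))/C) = 9*(((4 + C)*(1/(2*C)))/C) = 9*(((4 + C)/(2*C))/C) = 9*((4 + C)/(2*C²)) = 9*(4 + C)/(2*C²))
p = 4 (p = (⅕)*20 = 4)
p*(13 + j(7)) = 4*(13 + (9/2)*(4 + 7)/7²) = 4*(13 + (9/2)*(1/49)*11) = 4*(13 + 99/98) = 4*(1373/98) = 2746/49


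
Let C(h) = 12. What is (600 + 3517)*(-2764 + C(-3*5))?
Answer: -11329984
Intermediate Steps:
(600 + 3517)*(-2764 + C(-3*5)) = (600 + 3517)*(-2764 + 12) = 4117*(-2752) = -11329984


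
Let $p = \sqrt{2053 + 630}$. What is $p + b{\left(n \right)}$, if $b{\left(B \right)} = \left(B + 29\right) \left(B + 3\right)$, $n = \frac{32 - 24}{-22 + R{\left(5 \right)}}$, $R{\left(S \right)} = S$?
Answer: $\frac{20855}{289} + \sqrt{2683} \approx 123.96$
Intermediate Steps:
$p = \sqrt{2683} \approx 51.798$
$n = - \frac{8}{17}$ ($n = \frac{32 - 24}{-22 + 5} = \frac{8}{-17} = 8 \left(- \frac{1}{17}\right) = - \frac{8}{17} \approx -0.47059$)
$b{\left(B \right)} = \left(3 + B\right) \left(29 + B\right)$ ($b{\left(B \right)} = \left(29 + B\right) \left(3 + B\right) = \left(3 + B\right) \left(29 + B\right)$)
$p + b{\left(n \right)} = \sqrt{2683} + \left(87 + \left(- \frac{8}{17}\right)^{2} + 32 \left(- \frac{8}{17}\right)\right) = \sqrt{2683} + \left(87 + \frac{64}{289} - \frac{256}{17}\right) = \sqrt{2683} + \frac{20855}{289} = \frac{20855}{289} + \sqrt{2683}$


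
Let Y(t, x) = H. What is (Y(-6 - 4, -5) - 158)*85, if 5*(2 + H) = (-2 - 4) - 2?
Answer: -13736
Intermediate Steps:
H = -18/5 (H = -2 + ((-2 - 4) - 2)/5 = -2 + (-6 - 2)/5 = -2 + (⅕)*(-8) = -2 - 8/5 = -18/5 ≈ -3.6000)
Y(t, x) = -18/5
(Y(-6 - 4, -5) - 158)*85 = (-18/5 - 158)*85 = -808/5*85 = -13736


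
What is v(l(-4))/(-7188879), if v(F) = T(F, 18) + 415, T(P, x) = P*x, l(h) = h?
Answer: -343/7188879 ≈ -4.7713e-5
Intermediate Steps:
v(F) = 415 + 18*F (v(F) = F*18 + 415 = 18*F + 415 = 415 + 18*F)
v(l(-4))/(-7188879) = (415 + 18*(-4))/(-7188879) = (415 - 72)*(-1/7188879) = 343*(-1/7188879) = -343/7188879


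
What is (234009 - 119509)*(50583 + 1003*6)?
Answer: 6480814500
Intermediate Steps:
(234009 - 119509)*(50583 + 1003*6) = 114500*(50583 + 6018) = 114500*56601 = 6480814500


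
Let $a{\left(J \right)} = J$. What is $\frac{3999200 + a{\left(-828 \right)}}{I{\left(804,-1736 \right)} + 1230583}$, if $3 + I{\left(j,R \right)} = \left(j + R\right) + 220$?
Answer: $\frac{999593}{307467} \approx 3.2511$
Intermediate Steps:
$I{\left(j,R \right)} = 217 + R + j$ ($I{\left(j,R \right)} = -3 + \left(\left(j + R\right) + 220\right) = -3 + \left(\left(R + j\right) + 220\right) = -3 + \left(220 + R + j\right) = 217 + R + j$)
$\frac{3999200 + a{\left(-828 \right)}}{I{\left(804,-1736 \right)} + 1230583} = \frac{3999200 - 828}{\left(217 - 1736 + 804\right) + 1230583} = \frac{3998372}{-715 + 1230583} = \frac{3998372}{1229868} = 3998372 \cdot \frac{1}{1229868} = \frac{999593}{307467}$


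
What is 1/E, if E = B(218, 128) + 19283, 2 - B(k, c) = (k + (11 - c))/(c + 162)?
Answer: 290/5592549 ≈ 5.1855e-5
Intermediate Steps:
B(k, c) = 2 - (11 + k - c)/(162 + c) (B(k, c) = 2 - (k + (11 - c))/(c + 162) = 2 - (11 + k - c)/(162 + c))
E = 5592549/290 (E = (313 - 1*218 + 3*128)/(162 + 128) + 19283 = (313 - 218 + 384)/290 + 19283 = (1/290)*479 + 19283 = 479/290 + 19283 = 5592549/290 ≈ 19285.)
1/E = 1/(5592549/290) = 290/5592549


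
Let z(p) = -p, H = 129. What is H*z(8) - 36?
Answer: -1068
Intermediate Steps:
H*z(8) - 36 = 129*(-1*8) - 36 = 129*(-8) - 36 = -1032 - 36 = -1068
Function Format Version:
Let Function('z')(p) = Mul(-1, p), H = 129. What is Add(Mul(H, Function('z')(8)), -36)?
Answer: -1068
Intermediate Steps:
Add(Mul(H, Function('z')(8)), -36) = Add(Mul(129, Mul(-1, 8)), -36) = Add(Mul(129, -8), -36) = Add(-1032, -36) = -1068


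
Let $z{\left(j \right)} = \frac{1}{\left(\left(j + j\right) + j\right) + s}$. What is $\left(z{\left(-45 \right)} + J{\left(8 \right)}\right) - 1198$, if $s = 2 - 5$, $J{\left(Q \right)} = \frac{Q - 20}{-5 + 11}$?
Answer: $- \frac{165601}{138} \approx -1200.0$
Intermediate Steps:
$J{\left(Q \right)} = - \frac{10}{3} + \frac{Q}{6}$ ($J{\left(Q \right)} = \frac{-20 + Q}{6} = \left(-20 + Q\right) \frac{1}{6} = - \frac{10}{3} + \frac{Q}{6}$)
$s = -3$ ($s = 2 - 5 = -3$)
$z{\left(j \right)} = \frac{1}{-3 + 3 j}$ ($z{\left(j \right)} = \frac{1}{\left(\left(j + j\right) + j\right) - 3} = \frac{1}{\left(2 j + j\right) - 3} = \frac{1}{3 j - 3} = \frac{1}{-3 + 3 j}$)
$\left(z{\left(-45 \right)} + J{\left(8 \right)}\right) - 1198 = \left(\frac{1}{3 \left(-1 - 45\right)} + \left(- \frac{10}{3} + \frac{1}{6} \cdot 8\right)\right) - 1198 = \left(\frac{1}{3 \left(-46\right)} + \left(- \frac{10}{3} + \frac{4}{3}\right)\right) - 1198 = \left(\frac{1}{3} \left(- \frac{1}{46}\right) - 2\right) - 1198 = \left(- \frac{1}{138} - 2\right) - 1198 = - \frac{277}{138} - 1198 = - \frac{165601}{138}$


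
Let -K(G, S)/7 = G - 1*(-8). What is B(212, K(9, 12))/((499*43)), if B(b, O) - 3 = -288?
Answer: -285/21457 ≈ -0.013282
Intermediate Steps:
K(G, S) = -56 - 7*G (K(G, S) = -7*(G - 1*(-8)) = -7*(G + 8) = -7*(8 + G) = -56 - 7*G)
B(b, O) = -285 (B(b, O) = 3 - 288 = -285)
B(212, K(9, 12))/((499*43)) = -285/(499*43) = -285/21457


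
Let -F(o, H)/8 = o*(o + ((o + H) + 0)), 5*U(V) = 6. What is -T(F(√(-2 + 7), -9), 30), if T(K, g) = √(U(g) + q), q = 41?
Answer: -√1055/5 ≈ -6.4962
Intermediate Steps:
U(V) = 6/5 (U(V) = (⅕)*6 = 6/5)
F(o, H) = -8*o*(H + 2*o) (F(o, H) = -8*o*(o + ((o + H) + 0)) = -8*o*(o + ((H + o) + 0)) = -8*o*(o + (H + o)) = -8*o*(H + 2*o))
T(K, g) = √1055/5 (T(K, g) = √(6/5 + 41) = √(211/5) = √1055/5)
-T(F(√(-2 + 7), -9), 30) = -√1055/5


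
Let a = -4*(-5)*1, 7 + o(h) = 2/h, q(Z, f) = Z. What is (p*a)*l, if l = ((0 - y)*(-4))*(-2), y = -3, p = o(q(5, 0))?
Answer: -3168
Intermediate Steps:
o(h) = -7 + 2/h
a = 20 (a = 20*1 = 20)
p = -33/5 (p = -7 + 2/5 = -33/5 ≈ -6.6000)
l = 24 (l = ((0 - 1*(-3))*(-4))*(-2) = ((0 + 3)*(-4))*(-2) = (3*(-4))*(-2) = -12*(-2) = 24)
(p*a)*l = -33/5*20*24 = -132*24 = -3168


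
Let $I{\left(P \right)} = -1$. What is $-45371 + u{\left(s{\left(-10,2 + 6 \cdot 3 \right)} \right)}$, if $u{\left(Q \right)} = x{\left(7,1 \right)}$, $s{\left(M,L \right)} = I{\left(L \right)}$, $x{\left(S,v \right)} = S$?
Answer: $-45364$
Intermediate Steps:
$s{\left(M,L \right)} = -1$
$u{\left(Q \right)} = 7$
$-45371 + u{\left(s{\left(-10,2 + 6 \cdot 3 \right)} \right)} = -45371 + 7 = -45364$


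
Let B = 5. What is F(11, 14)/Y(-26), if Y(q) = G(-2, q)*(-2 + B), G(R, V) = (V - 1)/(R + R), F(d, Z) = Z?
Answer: 56/81 ≈ 0.69136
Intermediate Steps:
G(R, V) = (-1 + V)/(2*R) (G(R, V) = (-1 + V)/((2*R)) = (-1 + V)*(1/(2*R)) = (-1 + V)/(2*R))
Y(q) = 3/4 - 3*q/4 (Y(q) = ((1/2)*(-1 + q)/(-2))*(-2 + 5) = ((1/2)*(-1/2)*(-1 + q))*3 = (1/4 - q/4)*3 = 3/4 - 3*q/4)
F(11, 14)/Y(-26) = 14/(3/4 - 3/4*(-26)) = 14/(3/4 + 39/2) = 14/(81/4) = 14*(4/81) = 56/81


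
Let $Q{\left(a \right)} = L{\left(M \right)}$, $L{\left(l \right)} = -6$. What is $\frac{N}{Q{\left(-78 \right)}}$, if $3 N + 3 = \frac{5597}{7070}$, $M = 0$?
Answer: $\frac{15613}{127260} \approx 0.12269$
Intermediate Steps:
$N = - \frac{15613}{21210}$ ($N = -1 + \frac{5597 \cdot \frac{1}{7070}}{3} = -1 + \frac{1}{3} \cdot \frac{5597}{7070} = -1 + \frac{5597}{21210} = - \frac{15613}{21210} \approx -0.73612$)
$Q{\left(a \right)} = -6$
$\frac{N}{Q{\left(-78 \right)}} = - \frac{15613}{21210 \left(-6\right)} = \left(- \frac{15613}{21210}\right) \left(- \frac{1}{6}\right) = \frac{15613}{127260}$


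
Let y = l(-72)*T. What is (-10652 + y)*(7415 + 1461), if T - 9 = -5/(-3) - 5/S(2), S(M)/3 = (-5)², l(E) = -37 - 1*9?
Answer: -494375448/5 ≈ -9.8875e+7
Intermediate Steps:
l(E) = -46 (l(E) = -37 - 9 = -46)
S(M) = 75 (S(M) = 3*(-5)² = 3*25 = 75)
T = 53/5 (T = 9 + (-5/(-3) - 5/75) = 9 + (-5*(-⅓) - 5*1/75) = 9 + (5/3 - 1/15) = 9 + 8/5 = 53/5 ≈ 10.600)
y = -2438/5 (y = -46*53/5 = -2438/5 ≈ -487.60)
(-10652 + y)*(7415 + 1461) = (-10652 - 2438/5)*(7415 + 1461) = -55698/5*8876 = -494375448/5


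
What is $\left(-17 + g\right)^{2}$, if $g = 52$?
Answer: $1225$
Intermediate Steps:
$\left(-17 + g\right)^{2} = \left(-17 + 52\right)^{2} = 35^{2} = 1225$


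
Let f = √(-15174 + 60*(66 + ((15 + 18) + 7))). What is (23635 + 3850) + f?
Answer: 27485 + I*√8814 ≈ 27485.0 + 93.883*I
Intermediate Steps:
f = I*√8814 (f = √(-15174 + 60*(66 + (33 + 7))) = √(-15174 + 60*(66 + 40)) = √(-15174 + 60*106) = √(-15174 + 6360) = √(-8814) = I*√8814 ≈ 93.883*I)
(23635 + 3850) + f = (23635 + 3850) + I*√8814 = 27485 + I*√8814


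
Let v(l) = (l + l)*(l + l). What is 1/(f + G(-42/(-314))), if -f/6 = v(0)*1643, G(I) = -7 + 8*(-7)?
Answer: -1/63 ≈ -0.015873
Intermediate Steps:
v(l) = 4*l² (v(l) = (2*l)*(2*l) = 4*l²)
G(I) = -63 (G(I) = -7 - 56 = -63)
f = 0 (f = -6*4*0²*1643 = -6*4*0*1643 = -0*1643 = -6*0 = 0)
1/(f + G(-42/(-314))) = 1/(0 - 63) = 1/(-63) = -1/63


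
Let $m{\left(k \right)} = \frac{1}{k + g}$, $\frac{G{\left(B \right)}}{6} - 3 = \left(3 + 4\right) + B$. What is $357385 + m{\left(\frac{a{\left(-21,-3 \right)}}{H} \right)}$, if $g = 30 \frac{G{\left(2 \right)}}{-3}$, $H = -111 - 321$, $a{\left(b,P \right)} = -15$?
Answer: $\frac{37051889731}{103675} \approx 3.5739 \cdot 10^{5}$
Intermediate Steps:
$G{\left(B \right)} = 60 + 6 B$ ($G{\left(B \right)} = 18 + 6 \left(\left(3 + 4\right) + B\right) = 18 + 6 \left(7 + B\right) = 18 + \left(42 + 6 B\right) = 60 + 6 B$)
$H = -432$
$g = -720$ ($g = 30 \frac{60 + 6 \cdot 2}{-3} = 30 \left(60 + 12\right) \left(- \frac{1}{3}\right) = 30 \cdot 72 \left(- \frac{1}{3}\right) = 30 \left(-24\right) = -720$)
$m{\left(k \right)} = \frac{1}{-720 + k}$ ($m{\left(k \right)} = \frac{1}{k - 720} = \frac{1}{-720 + k}$)
$357385 + m{\left(\frac{a{\left(-21,-3 \right)}}{H} \right)} = 357385 + \frac{1}{-720 - \frac{15}{-432}} = 357385 + \frac{1}{-720 - - \frac{5}{144}} = 357385 + \frac{1}{-720 + \frac{5}{144}} = 357385 + \frac{1}{- \frac{103675}{144}} = 357385 - \frac{144}{103675} = \frac{37051889731}{103675}$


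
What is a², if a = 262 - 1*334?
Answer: 5184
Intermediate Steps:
a = -72 (a = 262 - 334 = -72)
a² = (-72)² = 5184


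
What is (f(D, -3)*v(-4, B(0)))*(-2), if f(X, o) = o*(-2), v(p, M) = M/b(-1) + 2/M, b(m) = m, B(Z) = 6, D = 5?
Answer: 68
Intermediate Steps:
v(p, M) = -M + 2/M (v(p, M) = M/(-1) + 2/M = M*(-1) + 2/M = -M + 2/M)
f(X, o) = -2*o
(f(D, -3)*v(-4, B(0)))*(-2) = ((-2*(-3))*(-1*6 + 2/6))*(-2) = (6*(-6 + 2*(⅙)))*(-2) = (6*(-6 + ⅓))*(-2) = (6*(-17/3))*(-2) = -34*(-2) = 68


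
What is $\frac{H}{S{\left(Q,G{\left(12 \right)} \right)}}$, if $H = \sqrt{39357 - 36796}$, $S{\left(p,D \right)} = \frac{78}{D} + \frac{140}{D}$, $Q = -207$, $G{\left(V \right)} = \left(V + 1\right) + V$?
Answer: $\frac{25 \sqrt{2561}}{218} \approx 5.8035$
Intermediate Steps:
$G{\left(V \right)} = 1 + 2 V$ ($G{\left(V \right)} = \left(1 + V\right) + V = 1 + 2 V$)
$S{\left(p,D \right)} = \frac{218}{D}$
$H = \sqrt{2561} \approx 50.606$
$\frac{H}{S{\left(Q,G{\left(12 \right)} \right)}} = \frac{\sqrt{2561}}{218 \frac{1}{1 + 2 \cdot 12}} = \frac{\sqrt{2561}}{218 \frac{1}{1 + 24}} = \frac{\sqrt{2561}}{218 \cdot \frac{1}{25}} = \frac{\sqrt{2561}}{\frac{218}{25}} = \sqrt{2561} \cdot \frac{25}{218} = \frac{25 \sqrt{2561}}{218}$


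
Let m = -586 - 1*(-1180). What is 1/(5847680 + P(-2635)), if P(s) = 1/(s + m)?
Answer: 2041/11935114879 ≈ 1.7101e-7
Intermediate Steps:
m = 594 (m = -586 + 1180 = 594)
P(s) = 1/(594 + s) (P(s) = 1/(s + 594) = 1/(594 + s))
1/(5847680 + P(-2635)) = 1/(5847680 + 1/(594 - 2635)) = 1/(5847680 + 1/(-2041)) = 1/(5847680 - 1/2041) = 1/(11935114879/2041) = 2041/11935114879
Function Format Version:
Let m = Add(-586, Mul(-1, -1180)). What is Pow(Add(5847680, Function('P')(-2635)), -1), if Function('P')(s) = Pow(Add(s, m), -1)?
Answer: Rational(2041, 11935114879) ≈ 1.7101e-7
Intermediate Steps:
m = 594 (m = Add(-586, 1180) = 594)
Function('P')(s) = Pow(Add(594, s), -1) (Function('P')(s) = Pow(Add(s, 594), -1) = Pow(Add(594, s), -1))
Pow(Add(5847680, Function('P')(-2635)), -1) = Pow(Add(5847680, Pow(Add(594, -2635), -1)), -1) = Pow(Add(5847680, Pow(-2041, -1)), -1) = Pow(Add(5847680, Rational(-1, 2041)), -1) = Pow(Rational(11935114879, 2041), -1) = Rational(2041, 11935114879)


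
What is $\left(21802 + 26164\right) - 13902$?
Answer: $34064$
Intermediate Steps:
$\left(21802 + 26164\right) - 13902 = 47966 - 13902 = 34064$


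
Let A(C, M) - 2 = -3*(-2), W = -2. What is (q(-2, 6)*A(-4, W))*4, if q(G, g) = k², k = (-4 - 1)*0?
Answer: 0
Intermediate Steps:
k = 0 (k = -5*0 = 0)
q(G, g) = 0 (q(G, g) = 0² = 0)
A(C, M) = 8 (A(C, M) = 2 - 3*(-2) = 2 + 6 = 8)
(q(-2, 6)*A(-4, W))*4 = (0*8)*4 = 0*4 = 0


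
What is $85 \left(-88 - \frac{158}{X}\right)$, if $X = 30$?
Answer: $- \frac{23783}{3} \approx -7927.7$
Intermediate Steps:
$85 \left(-88 - \frac{158}{X}\right) = 85 \left(-88 - \frac{158}{30}\right) = 85 \left(-88 - \frac{79}{15}\right) = 85 \left(- \frac{1399}{15}\right) = - \frac{23783}{3}$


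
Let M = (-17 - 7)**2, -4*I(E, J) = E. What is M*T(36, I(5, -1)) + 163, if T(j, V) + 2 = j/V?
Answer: -87889/5 ≈ -17578.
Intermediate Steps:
I(E, J) = -E/4
T(j, V) = -2 + j/V
M = 576 (M = (-24)**2 = 576)
M*T(36, I(5, -1)) + 163 = 576*(-2 + 36/((-1/4*5))) + 163 = 576*(-2 + 36/(-5/4)) + 163 = 576*(-2 + 36*(-4/5)) + 163 = 576*(-2 - 144/5) + 163 = 576*(-154/5) + 163 = -88704/5 + 163 = -87889/5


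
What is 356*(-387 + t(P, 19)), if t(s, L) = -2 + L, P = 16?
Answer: -131720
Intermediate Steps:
356*(-387 + t(P, 19)) = 356*(-387 + (-2 + 19)) = 356*(-387 + 17) = 356*(-370) = -131720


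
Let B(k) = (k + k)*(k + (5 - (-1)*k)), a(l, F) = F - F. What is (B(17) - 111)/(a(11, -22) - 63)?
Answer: -135/7 ≈ -19.286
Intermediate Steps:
a(l, F) = 0
B(k) = 2*k*(5 + 2*k) (B(k) = (2*k)*(k + (5 + k)) = (2*k)*(5 + 2*k) = 2*k*(5 + 2*k))
(B(17) - 111)/(a(11, -22) - 63) = (2*17*(5 + 2*17) - 111)/(0 - 63) = (2*17*(5 + 34) - 111)/(-63) = (2*17*39 - 111)*(-1/63) = (1326 - 111)*(-1/63) = 1215*(-1/63) = -135/7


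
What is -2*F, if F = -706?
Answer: 1412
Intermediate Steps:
-2*F = -2*(-706) = 1412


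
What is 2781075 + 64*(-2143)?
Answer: 2643923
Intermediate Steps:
2781075 + 64*(-2143) = 2781075 - 137152 = 2643923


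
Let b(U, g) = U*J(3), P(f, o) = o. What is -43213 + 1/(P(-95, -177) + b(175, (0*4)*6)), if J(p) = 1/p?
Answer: -15383831/356 ≈ -43213.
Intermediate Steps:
b(U, g) = U/3
-43213 + 1/(P(-95, -177) + b(175, (0*4)*6)) = -43213 + 1/(-177 + (1/3)*175) = -43213 + 1/(-177 + 175/3) = -43213 + 1/(-356/3) = -43213 - 3/356 = -15383831/356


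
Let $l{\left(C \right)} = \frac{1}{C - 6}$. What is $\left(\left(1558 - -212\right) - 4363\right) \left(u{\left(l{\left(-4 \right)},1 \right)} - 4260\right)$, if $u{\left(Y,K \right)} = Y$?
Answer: $\frac{110464393}{10} \approx 1.1046 \cdot 10^{7}$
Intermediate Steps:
$l{\left(C \right)} = \frac{1}{-6 + C}$
$\left(\left(1558 - -212\right) - 4363\right) \left(u{\left(l{\left(-4 \right)},1 \right)} - 4260\right) = \left(\left(1558 - -212\right) - 4363\right) \left(\frac{1}{-6 - 4} - 4260\right) = \left(\left(1558 + 212\right) - 4363\right) \left(\frac{1}{-10} - 4260\right) = \left(1770 - 4363\right) \left(- \frac{1}{10} - 4260\right) = \left(-2593\right) \left(- \frac{42601}{10}\right) = \frac{110464393}{10}$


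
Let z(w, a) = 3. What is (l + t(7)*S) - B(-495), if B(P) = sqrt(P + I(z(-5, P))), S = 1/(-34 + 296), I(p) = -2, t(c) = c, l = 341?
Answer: 89349/262 - I*sqrt(497) ≈ 341.03 - 22.293*I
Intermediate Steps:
S = 1/262 ≈ 0.0038168
B(P) = sqrt(-2 + P) (B(P) = sqrt(P - 2) = sqrt(-2 + P))
(l + t(7)*S) - B(-495) = (341 + 7*(1/262)) - sqrt(-2 - 495) = (341 + 7/262) - sqrt(-497) = 89349/262 - I*sqrt(497)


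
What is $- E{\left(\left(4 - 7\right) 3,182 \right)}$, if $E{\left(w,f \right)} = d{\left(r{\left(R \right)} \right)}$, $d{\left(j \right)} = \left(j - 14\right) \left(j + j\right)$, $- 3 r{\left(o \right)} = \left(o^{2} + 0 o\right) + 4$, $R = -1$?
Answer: $- \frac{470}{9} \approx -52.222$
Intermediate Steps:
$r{\left(o \right)} = - \frac{4}{3} - \frac{o^{2}}{3}$ ($r{\left(o \right)} = - \frac{\left(o^{2} + 0 o\right) + 4}{3} = - \frac{\left(o^{2} + 0\right) + 4}{3} = - \frac{o^{2} + 4}{3} = - \frac{4 + o^{2}}{3} = - \frac{4}{3} - \frac{o^{2}}{3}$)
$d{\left(j \right)} = 2 j \left(-14 + j\right)$ ($d{\left(j \right)} = \left(-14 + j\right) 2 j = 2 j \left(-14 + j\right)$)
$E{\left(w,f \right)} = \frac{470}{9}$ ($E{\left(w,f \right)} = 2 \left(- \frac{4}{3} - \frac{\left(-1\right)^{2}}{3}\right) \left(-14 - \left(\frac{4}{3} + \frac{\left(-1\right)^{2}}{3}\right)\right) = 2 \left(- \frac{4}{3} - \frac{1}{3}\right) \left(-14 - \frac{5}{3}\right) = 2 \left(- \frac{5}{3}\right) \left(-14 - \frac{5}{3}\right) = 2 \left(- \frac{5}{3}\right) \left(- \frac{47}{3}\right) = \frac{470}{9}$)
$- E{\left(\left(4 - 7\right) 3,182 \right)} = \left(-1\right) \frac{470}{9} = - \frac{470}{9}$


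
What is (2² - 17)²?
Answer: 169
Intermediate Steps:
(2² - 17)² = (4 - 17)² = (-13)² = 169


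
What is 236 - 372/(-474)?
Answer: 18706/79 ≈ 236.78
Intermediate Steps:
236 - 372/(-474) = 236 - 372*(-1/474) = 236 + 62/79 = 18706/79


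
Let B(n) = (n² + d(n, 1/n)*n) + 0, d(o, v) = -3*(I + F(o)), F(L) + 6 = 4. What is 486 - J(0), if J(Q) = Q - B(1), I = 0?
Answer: 493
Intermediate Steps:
F(L) = -2 (F(L) = -6 + 4 = -2)
d(o, v) = 6 (d(o, v) = -3*(0 - 2) = -3*(-2) = 6)
B(n) = n² + 6*n (B(n) = (n² + 6*n) + 0 = n² + 6*n)
J(Q) = -7 + Q (J(Q) = Q - (6 + 1) = Q - 7 = -7 + Q)
486 - J(0) = 486 - (-7 + 0) = 486 - 1*(-7) = 486 + 7 = 493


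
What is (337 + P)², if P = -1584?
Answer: 1555009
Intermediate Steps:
(337 + P)² = (337 - 1584)² = (-1247)² = 1555009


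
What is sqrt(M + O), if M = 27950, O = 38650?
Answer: 30*sqrt(74) ≈ 258.07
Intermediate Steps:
sqrt(M + O) = sqrt(27950 + 38650) = sqrt(66600) = 30*sqrt(74)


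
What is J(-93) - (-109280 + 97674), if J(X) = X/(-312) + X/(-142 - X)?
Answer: 59155367/5096 ≈ 11608.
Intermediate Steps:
J(X) = -X/312 + X/(-142 - X) (J(X) = X*(-1/312) + X/(-142 - X) = -X/312 + X/(-142 - X))
J(-93) - (-109280 + 97674) = -1*(-93)*(454 - 93)/(44304 + 312*(-93)) - (-109280 + 97674) = -1*(-93)*361/(44304 - 29016) - 1*(-11606) = -1*(-93)*361/15288 + 11606 = -1*(-93)*1/15288*361 + 11606 = 11191/5096 + 11606 = 59155367/5096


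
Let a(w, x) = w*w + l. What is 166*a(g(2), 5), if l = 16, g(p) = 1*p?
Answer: 3320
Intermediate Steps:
g(p) = p
a(w, x) = 16 + w² (a(w, x) = w*w + 16 = w² + 16 = 16 + w²)
166*a(g(2), 5) = 166*(16 + 2²) = 166*(16 + 4) = 166*20 = 3320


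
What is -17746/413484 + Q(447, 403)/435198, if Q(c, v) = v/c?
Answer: -143834373476/3351520508121 ≈ -0.042916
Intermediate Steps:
-17746/413484 + Q(447, 403)/435198 = -17746/413484 + (403/447)/435198 = -17746*1/413484 + (403*(1/447))*(1/435198) = -8873/206742 + (403/447)*(1/435198) = -8873/206742 + 403/194533506 = -143834373476/3351520508121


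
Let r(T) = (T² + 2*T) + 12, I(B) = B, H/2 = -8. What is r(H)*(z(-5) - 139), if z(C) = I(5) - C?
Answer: -30444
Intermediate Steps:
H = -16 (H = 2*(-8) = -16)
z(C) = 5 - C
r(T) = 12 + T² + 2*T
r(H)*(z(-5) - 139) = (12 + (-16)² + 2*(-16))*((5 - 1*(-5)) - 139) = (12 + 256 - 32)*((5 + 5) - 139) = 236*(10 - 139) = 236*(-129) = -30444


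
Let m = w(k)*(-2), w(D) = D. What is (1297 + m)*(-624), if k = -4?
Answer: -814320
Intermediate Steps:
m = 8 (m = -4*(-2) = 8)
(1297 + m)*(-624) = (1297 + 8)*(-624) = 1305*(-624) = -814320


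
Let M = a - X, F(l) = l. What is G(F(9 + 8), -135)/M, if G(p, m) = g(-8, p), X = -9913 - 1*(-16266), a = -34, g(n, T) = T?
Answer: -17/6387 ≈ -0.0026617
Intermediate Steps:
X = 6353 (X = -9913 + 16266 = 6353)
G(p, m) = p
M = -6387 (M = -34 - 1*6353 = -34 - 6353 = -6387)
G(F(9 + 8), -135)/M = (9 + 8)/(-6387) = 17*(-1/6387) = -17/6387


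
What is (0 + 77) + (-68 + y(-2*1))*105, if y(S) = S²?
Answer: -6643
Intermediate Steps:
(0 + 77) + (-68 + y(-2*1))*105 = (0 + 77) + (-68 + (-2*1)²)*105 = 77 + (-68 + (-2)²)*105 = 77 + (-68 + 4)*105 = 77 - 64*105 = 77 - 6720 = -6643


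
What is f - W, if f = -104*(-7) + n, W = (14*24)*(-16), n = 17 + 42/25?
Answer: 153067/25 ≈ 6122.7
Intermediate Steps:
n = 467/25 (n = 17 + 42*(1/25) = 17 + 42/25 = 467/25 ≈ 18.680)
W = -5376 (W = 336*(-16) = -5376)
f = 18667/25 (f = -104*(-7) + 467/25 = 728 + 467/25 = 18667/25 ≈ 746.68)
f - W = 18667/25 - 1*(-5376) = 18667/25 + 5376 = 153067/25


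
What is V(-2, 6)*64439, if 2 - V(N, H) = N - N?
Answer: 128878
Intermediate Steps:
V(N, H) = 2 (V(N, H) = 2 - (N - N) = 2 - 1*0 = 2 + 0 = 2)
V(-2, 6)*64439 = 2*64439 = 128878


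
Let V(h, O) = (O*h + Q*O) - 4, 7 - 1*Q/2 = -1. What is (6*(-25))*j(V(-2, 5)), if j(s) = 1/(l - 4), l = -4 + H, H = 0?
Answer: 75/4 ≈ 18.750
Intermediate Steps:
l = -4 (l = -4 + 0 = -4)
Q = 16 (Q = 14 - 2*(-1) = 14 + 2 = 16)
V(h, O) = -4 + 16*O + O*h (V(h, O) = (O*h + 16*O) - 4 = (16*O + O*h) - 4 = -4 + 16*O + O*h)
j(s) = -⅛ (j(s) = 1/(-4 - 4) = 1/(-8) = -⅛)
(6*(-25))*j(V(-2, 5)) = (6*(-25))*(-⅛) = -150*(-⅛) = 75/4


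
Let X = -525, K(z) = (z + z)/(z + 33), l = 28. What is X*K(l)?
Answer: -29400/61 ≈ -481.97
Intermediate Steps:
K(z) = 2*z/(33 + z) (K(z) = (2*z)/(33 + z) = 2*z/(33 + z))
X*K(l) = -1050*28/(33 + 28) = -1050*28/61 = -525*56/61 = -29400/61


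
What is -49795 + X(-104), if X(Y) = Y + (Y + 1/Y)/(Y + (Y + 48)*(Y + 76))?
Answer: -7597432961/152256 ≈ -49899.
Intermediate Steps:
X(Y) = Y + (Y + 1/Y)/(Y + (48 + Y)*(76 + Y))
-49795 + X(-104) = -49795 + (1 + (-104)⁴ + 125*(-104)³ + 3649*(-104)²)/((-104)*(3648 + (-104)² + 125*(-104))) = -49795 - (1 + 116985856 + 125*(-1124864) + 3649*10816)/(104*(3648 + 10816 - 13000)) = -49795 - 1/104*(1 + 116985856 - 140608000 + 39467584)/1464 = -49795 - 1/104*1/1464*15845441 = -49795 - 15845441/152256 = -7597432961/152256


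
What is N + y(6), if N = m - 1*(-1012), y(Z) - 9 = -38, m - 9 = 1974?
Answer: 2966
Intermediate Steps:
m = 1983 (m = 9 + 1974 = 1983)
y(Z) = -29 (y(Z) = 9 - 38 = -29)
N = 2995 (N = 1983 - 1*(-1012) = 1983 + 1012 = 2995)
N + y(6) = 2995 - 29 = 2966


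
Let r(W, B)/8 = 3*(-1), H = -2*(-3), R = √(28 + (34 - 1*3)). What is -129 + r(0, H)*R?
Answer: -129 - 24*√59 ≈ -313.35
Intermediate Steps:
R = √59 (R = √(28 + (34 - 3)) = √(28 + 31) = √59 ≈ 7.6811)
H = 6
r(W, B) = -24 (r(W, B) = 8*(3*(-1)) = 8*(-3) = -24)
-129 + r(0, H)*R = -129 - 24*√59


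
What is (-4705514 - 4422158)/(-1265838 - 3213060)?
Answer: 4563836/2239449 ≈ 2.0379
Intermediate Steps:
(-4705514 - 4422158)/(-1265838 - 3213060) = -9127672/(-4478898) = -9127672*(-1/4478898) = 4563836/2239449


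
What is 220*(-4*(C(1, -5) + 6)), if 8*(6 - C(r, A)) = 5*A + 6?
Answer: -12650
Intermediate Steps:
C(r, A) = 21/4 - 5*A/8 (C(r, A) = 6 - (5*A + 6)/8 = 6 - (6 + 5*A)/8 = 6 + (-¾ - 5*A/8) = 21/4 - 5*A/8)
220*(-4*(C(1, -5) + 6)) = 220*(-4*((21/4 - 5/8*(-5)) + 6)) = 220*(-4*((21/4 + 25/8) + 6)) = 220*(-4*(67/8 + 6)) = 220*(-4*115/8) = 220*(-115/2) = -12650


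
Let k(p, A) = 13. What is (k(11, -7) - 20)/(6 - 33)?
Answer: 7/27 ≈ 0.25926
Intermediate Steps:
(k(11, -7) - 20)/(6 - 33) = (13 - 20)/(6 - 33) = -7/(-27) = -1/27*(-7) = 7/27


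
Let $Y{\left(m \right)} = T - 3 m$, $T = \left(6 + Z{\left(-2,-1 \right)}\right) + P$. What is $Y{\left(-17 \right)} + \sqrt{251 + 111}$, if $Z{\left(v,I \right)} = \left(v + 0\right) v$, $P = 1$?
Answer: $62 + \sqrt{362} \approx 81.026$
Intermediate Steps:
$Z{\left(v,I \right)} = v^{2}$ ($Z{\left(v,I \right)} = v v = v^{2}$)
$T = 11$ ($T = \left(6 + \left(-2\right)^{2}\right) + 1 = \left(6 + 4\right) + 1 = 10 + 1 = 11$)
$Y{\left(m \right)} = 11 - 3 m$
$Y{\left(-17 \right)} + \sqrt{251 + 111} = \left(11 - -51\right) + \sqrt{251 + 111} = \left(11 + 51\right) + \sqrt{362} = 62 + \sqrt{362}$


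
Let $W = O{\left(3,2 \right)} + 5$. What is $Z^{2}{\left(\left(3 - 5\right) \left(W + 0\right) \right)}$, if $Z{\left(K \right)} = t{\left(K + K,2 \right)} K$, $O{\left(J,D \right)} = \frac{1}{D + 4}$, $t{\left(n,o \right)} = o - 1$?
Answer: $\frac{961}{9} \approx 106.78$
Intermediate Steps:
$t{\left(n,o \right)} = -1 + o$
$O{\left(J,D \right)} = \frac{1}{4 + D}$
$W = \frac{31}{6}$ ($W = \frac{1}{4 + 2} + 5 = \frac{1}{6} + 5 = \frac{31}{6} \approx 5.1667$)
$Z{\left(K \right)} = K$ ($Z{\left(K \right)} = \left(-1 + 2\right) K = 1 K = K$)
$Z^{2}{\left(\left(3 - 5\right) \left(W + 0\right) \right)} = \left(\left(3 - 5\right) \left(\frac{31}{6} + 0\right)\right)^{2} = \left(\left(-2\right) \frac{31}{6}\right)^{2} = \left(- \frac{31}{3}\right)^{2} = \frac{961}{9}$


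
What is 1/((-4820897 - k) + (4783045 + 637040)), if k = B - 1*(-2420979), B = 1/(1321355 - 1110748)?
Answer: -210607/383681937138 ≈ -5.4891e-7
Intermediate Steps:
B = 1/210607 ≈ 4.7482e-6
k = 509875124254/210607 (k = 1/210607 - 1*(-2420979) = 1/210607 + 2420979 = 509875124254/210607 ≈ 2.4210e+6)
1/((-4820897 - k) + (4783045 + 637040)) = 1/((-4820897 - 1*509875124254/210607) + (4783045 + 637040)) = 1/((-4820897 - 509875124254/210607) + 5420085) = 1/(-1525189778733/210607 + 5420085) = 1/(-383681937138/210607) = -210607/383681937138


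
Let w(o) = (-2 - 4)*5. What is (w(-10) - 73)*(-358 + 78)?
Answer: 28840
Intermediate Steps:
w(o) = -30 (w(o) = -6*5 = -30)
(w(-10) - 73)*(-358 + 78) = (-30 - 73)*(-358 + 78) = -103*(-280) = 28840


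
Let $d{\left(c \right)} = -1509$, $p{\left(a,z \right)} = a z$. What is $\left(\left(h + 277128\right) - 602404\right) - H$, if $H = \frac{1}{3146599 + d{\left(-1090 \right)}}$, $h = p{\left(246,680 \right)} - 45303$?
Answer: $- \frac{639393651911}{3145090} \approx -2.033 \cdot 10^{5}$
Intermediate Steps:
$h = 121977$ ($h = 246 \cdot 680 - 45303 = 167280 - 45303 = 121977$)
$H = \frac{1}{3145090}$ ($H = \frac{1}{3146599 - 1509} = \frac{1}{3145090} \approx 3.1796 \cdot 10^{-7}$)
$\left(\left(h + 277128\right) - 602404\right) - H = \left(\left(121977 + 277128\right) - 602404\right) - \frac{1}{3145090} = \left(399105 - 602404\right) - \frac{1}{3145090} = -203299 - \frac{1}{3145090} = - \frac{639393651911}{3145090}$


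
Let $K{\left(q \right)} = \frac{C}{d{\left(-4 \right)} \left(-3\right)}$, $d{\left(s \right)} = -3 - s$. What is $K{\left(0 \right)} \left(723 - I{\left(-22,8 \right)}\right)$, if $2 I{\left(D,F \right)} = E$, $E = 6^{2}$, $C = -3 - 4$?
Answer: $1645$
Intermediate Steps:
$C = -7$ ($C = -3 - 4 = -7$)
$E = 36$
$K{\left(q \right)} = \frac{7}{3}$ ($K{\left(q \right)} = - \frac{7}{\left(-3 - -4\right) \left(-3\right)} = - \frac{7}{\left(-3 + 4\right) \left(-3\right)} = - \frac{7}{1 \left(-3\right)} = - \frac{7}{-3} = \left(-7\right) \left(- \frac{1}{3}\right) = \frac{7}{3}$)
$I{\left(D,F \right)} = 18$ ($I{\left(D,F \right)} = \frac{1}{2} \cdot 36 = 18$)
$K{\left(0 \right)} \left(723 - I{\left(-22,8 \right)}\right) = \frac{7 \left(723 - 18\right)}{3} = \frac{7}{3} \cdot 705 = 1645$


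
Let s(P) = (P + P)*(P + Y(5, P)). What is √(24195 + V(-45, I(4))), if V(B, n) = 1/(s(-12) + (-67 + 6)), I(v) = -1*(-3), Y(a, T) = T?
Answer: √6417119390/515 ≈ 155.55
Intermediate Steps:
s(P) = 4*P² (s(P) = (P + P)*(P + P) = (2*P)*(2*P) = 4*P²)
I(v) = 3
V(B, n) = 1/515 (V(B, n) = 1/(4*(-12)² + (-67 + 6)) = 1/(4*144 - 61) = 1/(576 - 61) = 1/515)
√(24195 + V(-45, I(4))) = √(24195 + 1/515) = √(12460426/515) = √6417119390/515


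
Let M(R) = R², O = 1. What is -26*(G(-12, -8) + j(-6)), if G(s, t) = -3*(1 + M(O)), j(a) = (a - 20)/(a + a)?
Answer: 299/3 ≈ 99.667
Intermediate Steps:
j(a) = (-20 + a)/(2*a) (j(a) = (-20 + a)/((2*a)) = (-20 + a)*(1/(2*a)) = (-20 + a)/(2*a))
G(s, t) = -6 (G(s, t) = -3*(1 + 1²) = -3*(1 + 1) = -3*2 = -6)
-26*(G(-12, -8) + j(-6)) = -26*(-6 + (½)*(-20 - 6)/(-6)) = -26*(-6 + (½)*(-⅙)*(-26)) = -26*(-6 + 13/6) = -26*(-23/6) = 299/3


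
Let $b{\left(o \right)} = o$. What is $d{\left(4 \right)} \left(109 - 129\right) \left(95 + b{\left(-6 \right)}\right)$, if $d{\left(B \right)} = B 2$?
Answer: $-14240$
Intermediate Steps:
$d{\left(B \right)} = 2 B$
$d{\left(4 \right)} \left(109 - 129\right) \left(95 + b{\left(-6 \right)}\right) = 2 \cdot 4 \left(109 - 129\right) \left(95 - 6\right) = 8 \left(\left(-20\right) 89\right) = 8 \left(-1780\right) = -14240$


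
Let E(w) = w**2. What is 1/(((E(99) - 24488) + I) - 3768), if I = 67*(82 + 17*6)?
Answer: -1/6127 ≈ -0.00016321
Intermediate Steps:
I = 12328 (I = 67*(82 + 102) = 67*184 = 12328)
1/(((E(99) - 24488) + I) - 3768) = 1/(((99**2 - 24488) + 12328) - 3768) = 1/(((9801 - 24488) + 12328) - 3768) = 1/((-14687 + 12328) - 3768) = 1/(-2359 - 3768) = 1/(-6127) = -1/6127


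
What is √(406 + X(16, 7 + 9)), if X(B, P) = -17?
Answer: √389 ≈ 19.723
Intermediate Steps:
√(406 + X(16, 7 + 9)) = √(406 - 17) = √389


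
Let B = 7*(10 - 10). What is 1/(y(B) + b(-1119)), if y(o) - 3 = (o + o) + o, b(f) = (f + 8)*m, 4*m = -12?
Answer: 1/3336 ≈ 0.00029976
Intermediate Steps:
m = -3 (m = (1/4)*(-12) = -3)
b(f) = -24 - 3*f (b(f) = (f + 8)*(-3) = (8 + f)*(-3) = -24 - 3*f)
B = 0 (B = 7*0 = 0)
y(o) = 3 + 3*o (y(o) = 3 + ((o + o) + o) = 3 + (2*o + o) = 3 + 3*o)
1/(y(B) + b(-1119)) = 1/((3 + 3*0) + (-24 - 3*(-1119))) = 1/((3 + 0) + (-24 + 3357)) = 1/(3 + 3333) = 1/3336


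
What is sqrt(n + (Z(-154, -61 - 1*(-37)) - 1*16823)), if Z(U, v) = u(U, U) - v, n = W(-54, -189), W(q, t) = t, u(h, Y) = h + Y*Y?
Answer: sqrt(6574) ≈ 81.080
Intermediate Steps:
u(h, Y) = h + Y**2
n = -189
Z(U, v) = U + U**2 - v (Z(U, v) = (U + U**2) - v = U + U**2 - v)
sqrt(n + (Z(-154, -61 - 1*(-37)) - 1*16823)) = sqrt(-189 + ((-154 + (-154)**2 - (-61 - 1*(-37))) - 1*16823)) = sqrt(-189 + ((-154 + 23716 - (-61 + 37)) - 16823)) = sqrt(-189 + ((-154 + 23716 - 1*(-24)) - 16823)) = sqrt(-189 + ((-154 + 23716 + 24) - 16823)) = sqrt(-189 + (23586 - 16823)) = sqrt(-189 + 6763) = sqrt(6574)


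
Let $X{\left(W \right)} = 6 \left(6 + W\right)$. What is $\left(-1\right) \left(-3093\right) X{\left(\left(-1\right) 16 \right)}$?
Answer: $-185580$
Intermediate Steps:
$X{\left(W \right)} = 36 + 6 W$
$\left(-1\right) \left(-3093\right) X{\left(\left(-1\right) 16 \right)} = \left(-1\right) \left(-3093\right) \left(36 + 6 \left(\left(-1\right) 16\right)\right) = 3093 \left(36 + 6 \left(-16\right)\right) = 3093 \left(36 - 96\right) = 3093 \left(-60\right) = -185580$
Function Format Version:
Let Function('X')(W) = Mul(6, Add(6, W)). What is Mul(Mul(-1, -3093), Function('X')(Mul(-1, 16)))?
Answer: -185580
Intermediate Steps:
Function('X')(W) = Add(36, Mul(6, W))
Mul(Mul(-1, -3093), Function('X')(Mul(-1, 16))) = Mul(Mul(-1, -3093), Add(36, Mul(6, Mul(-1, 16)))) = Mul(3093, Add(36, Mul(6, -16))) = Mul(3093, Add(36, -96)) = Mul(3093, -60) = -185580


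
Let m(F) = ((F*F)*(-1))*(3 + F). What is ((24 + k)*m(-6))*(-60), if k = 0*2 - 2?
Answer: -142560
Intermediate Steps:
k = -2 (k = 0 - 2 = -2)
m(F) = -F²*(3 + F) (m(F) = (F²*(-1))*(3 + F) = (-F²)*(3 + F) = -F²*(3 + F))
((24 + k)*m(-6))*(-60) = ((24 - 2)*((-6)²*(-3 - 1*(-6))))*(-60) = (22*(36*(-3 + 6)))*(-60) = (22*(36*3))*(-60) = (22*108)*(-60) = 2376*(-60) = -142560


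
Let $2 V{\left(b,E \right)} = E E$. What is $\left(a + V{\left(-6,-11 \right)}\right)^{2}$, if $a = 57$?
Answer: $\frac{55225}{4} \approx 13806.0$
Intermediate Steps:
$V{\left(b,E \right)} = \frac{E^{2}}{2}$ ($V{\left(b,E \right)} = \frac{E E}{2} = \frac{E^{2}}{2}$)
$\left(a + V{\left(-6,-11 \right)}\right)^{2} = \left(57 + \frac{\left(-11\right)^{2}}{2}\right)^{2} = \left(57 + \frac{1}{2} \cdot 121\right)^{2} = \left(57 + \frac{121}{2}\right)^{2} = \left(\frac{235}{2}\right)^{2} = \frac{55225}{4}$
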